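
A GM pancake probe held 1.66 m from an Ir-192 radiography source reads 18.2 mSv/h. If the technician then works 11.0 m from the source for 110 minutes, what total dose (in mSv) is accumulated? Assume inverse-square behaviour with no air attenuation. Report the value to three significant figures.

0.760 mSv

By the inverse-square law, rate at 11.0 m:
(1.66/11.0)² = 0.02277, so 18.2 × 0.02277 = 0.4144 mSv/h.
Dose = rate × time = 0.4144 mSv/h × 1.833 h = 0.7596 mSv.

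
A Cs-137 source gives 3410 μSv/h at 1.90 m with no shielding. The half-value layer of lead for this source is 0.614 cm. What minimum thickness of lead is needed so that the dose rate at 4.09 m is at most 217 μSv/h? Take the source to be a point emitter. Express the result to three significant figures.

1.08 cm

At 4.09 m, distance alone gives (1.90/4.09)² = 0.2158, so 3410 × 0.2158 = 735.9 μSv/h.
Further attenuation needed: 735.9/217 = 3.391.
n = log₂(3.391) = 1.762 half-value layers.
Thickness = 1.762 × 0.614 cm = 1.082 cm.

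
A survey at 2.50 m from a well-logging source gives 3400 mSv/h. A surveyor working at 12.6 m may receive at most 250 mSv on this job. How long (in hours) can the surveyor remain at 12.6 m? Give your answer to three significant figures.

By the inverse-square law, rate at 12.6 m:
(2.50/12.6)² = 0.03937, so 3400 × 0.03937 = 133.9 mSv/h.
Stay time = 250 mSv ÷ 133.9 mSv/h = 1.867 h.

1.87 h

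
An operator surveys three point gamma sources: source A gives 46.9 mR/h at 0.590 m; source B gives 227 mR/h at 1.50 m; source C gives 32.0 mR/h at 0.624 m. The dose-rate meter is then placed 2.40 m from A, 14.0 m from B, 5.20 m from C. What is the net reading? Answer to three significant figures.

Each source contributes Iᵢ·(dᵢ/rᵢ)²; contributions add.
A: 46.9 × (0.590/2.40)² = 2.834 mR/h
B: 227 × (1.50/14.0)² = 2.606 mR/h
C: 32.0 × (0.624/5.20)² = 0.4608 mR/h
Total = 2.834 + 2.606 + 0.4608 = 5.901 mR/h.

5.90 mR/h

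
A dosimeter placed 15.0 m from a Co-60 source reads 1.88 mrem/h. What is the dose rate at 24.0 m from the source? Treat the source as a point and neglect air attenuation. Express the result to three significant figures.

0.734 mrem/h

Intensity scales as (d₁/d₂)², so scaling from 15.0 m to 24.0 m:
(15.0/24.0)² = 0.3906, so 1.88 × 0.3906 = 0.7343 mrem/h.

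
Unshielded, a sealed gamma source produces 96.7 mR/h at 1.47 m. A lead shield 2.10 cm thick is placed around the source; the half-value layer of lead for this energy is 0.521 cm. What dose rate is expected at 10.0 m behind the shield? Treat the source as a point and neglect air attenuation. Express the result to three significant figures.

0.128 mR/h

Distance alone: 96.7 × (1.47/10.0)² = 96.7 × 0.02161 = 2.090 mR/h.
Shield: 2.10/0.521 = 4.031 half-value layers → attenuation 2^(−4.031) = 0.06117.
Combined: 2.090 × 0.06117 = 0.1278 mR/h.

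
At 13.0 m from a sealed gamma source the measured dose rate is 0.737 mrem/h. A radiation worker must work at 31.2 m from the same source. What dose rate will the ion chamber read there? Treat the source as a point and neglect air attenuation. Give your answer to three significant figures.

Using I₁d₁² = I₂d₂², scaling from 13.0 m to 31.2 m:
(13.0/31.2)² = 0.1736, so 0.737 × 0.1736 = 0.1279 mrem/h.

0.128 mrem/h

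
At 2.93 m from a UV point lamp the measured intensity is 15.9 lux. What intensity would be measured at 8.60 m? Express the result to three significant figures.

Applying the 1/r² law, scaling from 2.93 m to 8.60 m:
(2.93/8.60)² = 0.1161, so 15.9 × 0.1161 = 1.846 lux.

1.85 lux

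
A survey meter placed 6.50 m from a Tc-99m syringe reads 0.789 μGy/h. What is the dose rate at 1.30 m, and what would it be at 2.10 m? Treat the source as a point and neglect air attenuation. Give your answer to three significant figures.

By the inverse-square law,
At 1.30 m: 0.789 × (6.50/1.30)² = 0.789 × 25.00 = 19.73 μGy/h
At 2.10 m: (1.30/2.10)² = 0.3832, so 19.73 × 0.3832 = 7.561 μGy/h.

19.7 μGy/h; 7.56 μGy/h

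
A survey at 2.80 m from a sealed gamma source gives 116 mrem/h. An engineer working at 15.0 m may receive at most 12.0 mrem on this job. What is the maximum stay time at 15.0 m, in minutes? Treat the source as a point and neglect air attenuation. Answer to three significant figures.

Using I₁d₁² = I₂d₂², rate at 15.0 m:
116 × (2.80/15.0)² = 116 × 0.03484 = 4.041 mrem/h.
Stay time = 12.0 mrem ÷ 4.041 mrem/h = 2.970 h = 178.2 min.

178 min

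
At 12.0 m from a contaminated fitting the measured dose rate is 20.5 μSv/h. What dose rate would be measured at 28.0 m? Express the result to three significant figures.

Intensity scales as (d₁/d₂)², so scaling from 12.0 m to 28.0 m:
(12.0/28.0)² = 0.1837, so 20.5 × 0.1837 = 3.766 μSv/h.

3.77 μSv/h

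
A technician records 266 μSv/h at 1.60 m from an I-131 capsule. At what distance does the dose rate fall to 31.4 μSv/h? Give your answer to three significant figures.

4.66 m

Intensity scales as (d₁/d₂)², so d₂ = d₁·√(I₁/I₂).
I₁/I₂ = 266/31.4 = 8.471, so d₂ = 1.60 × √8.471 = 4.657 m.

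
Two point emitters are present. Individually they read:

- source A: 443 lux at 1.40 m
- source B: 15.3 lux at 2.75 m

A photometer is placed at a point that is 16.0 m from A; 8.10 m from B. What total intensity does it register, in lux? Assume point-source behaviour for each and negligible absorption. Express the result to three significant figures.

Each source contributes Iᵢ·(dᵢ/rᵢ)²; contributions add.
A: 443 × (1.40/16.0)² = 3.392 lux
B: 15.3 × (2.75/8.10)² = 1.764 lux
Total = 3.392 + 1.764 = 5.156 lux.

5.16 lux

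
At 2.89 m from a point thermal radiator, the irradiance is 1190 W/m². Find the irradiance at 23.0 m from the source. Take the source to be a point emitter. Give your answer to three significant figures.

18.8 W/m²

By the inverse-square law, the rate at 23.0 m is
(2.89/23.0)² = 0.01579, so 1190 × 0.01579 = 18.79 W/m².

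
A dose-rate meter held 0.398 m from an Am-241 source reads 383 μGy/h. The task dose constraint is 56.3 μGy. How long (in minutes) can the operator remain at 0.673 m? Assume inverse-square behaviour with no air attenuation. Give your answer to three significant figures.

Using I₁d₁² = I₂d₂², rate at 0.673 m:
383 × (0.398/0.673)² = 383 × 0.3497 = 133.9 μGy/h.
Stay time = 56.3 μGy ÷ 133.9 μGy/h = 0.4205 h = 25.23 min.

25.2 min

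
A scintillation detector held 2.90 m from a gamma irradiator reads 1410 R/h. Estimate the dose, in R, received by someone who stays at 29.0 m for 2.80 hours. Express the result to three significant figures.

Applying the 1/r² law, rate at 29.0 m:
(2.90/29.0)² = 0.01000, so 1410 × 0.01000 = 14.10 R/h.
Dose = rate × time = 14.10 R/h × 2.800 h = 39.48 R.

39.5 R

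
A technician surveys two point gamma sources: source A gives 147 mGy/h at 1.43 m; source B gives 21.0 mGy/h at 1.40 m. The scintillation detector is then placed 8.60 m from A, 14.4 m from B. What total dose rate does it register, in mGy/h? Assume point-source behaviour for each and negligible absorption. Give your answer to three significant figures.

Each source contributes Iᵢ·(dᵢ/rᵢ)²; contributions add.
A: 147 × (1.43/8.60)² = 4.064 mGy/h
B: 21.0 × (1.40/14.4)² = 0.1985 mGy/h
Total = 4.064 + 0.1985 = 4.263 mGy/h.

4.26 mGy/h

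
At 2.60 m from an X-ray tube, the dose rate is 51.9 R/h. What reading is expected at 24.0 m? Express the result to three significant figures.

Applying the 1/r² law, the rate at 24.0 m is
(2.60/24.0)² = 0.01174, so 51.9 × 0.01174 = 0.6093 R/h.

0.609 R/h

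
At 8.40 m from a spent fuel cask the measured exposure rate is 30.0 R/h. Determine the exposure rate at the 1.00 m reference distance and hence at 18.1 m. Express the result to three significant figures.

Applying the 1/r² law,
At 1.00 m: (8.40/1.00)² = 70.56, so 30.0 × 70.56 = 2117 R/h
At 18.1 m: (1.00/18.1)² = 0.003052, so 2117 × 0.003052 = 6.461 R/h.

2120 R/h; 6.46 R/h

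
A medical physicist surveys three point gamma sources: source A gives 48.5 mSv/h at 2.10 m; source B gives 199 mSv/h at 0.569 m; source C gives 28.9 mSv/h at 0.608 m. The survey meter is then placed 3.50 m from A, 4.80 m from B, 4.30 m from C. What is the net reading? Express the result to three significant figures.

20.8 mSv/h

By superposition, sum each source's inverse-square contribution:
A: 48.5 × (2.10/3.50)² = 17.46 mSv/h
B: 199 × (0.569/4.80)² = 2.796 mSv/h
C: 28.9 × (0.608/4.30)² = 0.5778 mSv/h
Total = 17.46 + 2.796 + 0.5778 = 20.83 mSv/h.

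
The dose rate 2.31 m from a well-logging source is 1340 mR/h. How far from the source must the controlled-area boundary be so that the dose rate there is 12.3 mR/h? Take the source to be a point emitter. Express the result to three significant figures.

By the inverse-square law, d₂ = d₁·√(I₁/I₂).
I₁/I₂ = 1340/12.3 = 108.9, so d₂ = 2.31 × √108.9 = 24.11 m.

24.1 m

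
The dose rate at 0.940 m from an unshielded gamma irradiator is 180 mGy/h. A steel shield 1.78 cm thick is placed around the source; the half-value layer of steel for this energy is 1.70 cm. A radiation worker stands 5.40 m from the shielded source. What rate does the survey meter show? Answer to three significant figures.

2.64 mGy/h

Distance alone: (0.940/5.40)² = 0.03030, so 180 × 0.03030 = 5.454 mGy/h.
Shield: 1.78/1.70 = 1.047 half-value layers → attenuation 2^(−1.047) = 0.4840.
Combined: 5.454 × 0.4840 = 2.640 mGy/h.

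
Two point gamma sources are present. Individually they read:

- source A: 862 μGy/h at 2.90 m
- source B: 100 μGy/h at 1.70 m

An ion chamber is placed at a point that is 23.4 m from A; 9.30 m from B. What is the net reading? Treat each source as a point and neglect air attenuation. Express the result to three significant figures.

By superposition, sum each source's inverse-square contribution:
A: 862 × (2.90/23.4)² = 13.24 μGy/h
B: 100 × (1.70/9.30)² = 3.341 μGy/h
Total = 13.24 + 3.341 = 16.58 μGy/h.

16.6 μGy/h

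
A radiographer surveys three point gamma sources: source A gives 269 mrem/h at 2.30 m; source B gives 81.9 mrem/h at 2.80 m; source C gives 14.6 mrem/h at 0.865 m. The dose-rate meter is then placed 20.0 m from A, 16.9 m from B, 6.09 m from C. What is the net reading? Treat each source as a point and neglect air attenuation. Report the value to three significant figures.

Each source contributes Iᵢ·(dᵢ/rᵢ)²; contributions add.
A: 269 × (2.30/20.0)² = 3.558 mrem/h
B: 81.9 × (2.80/16.9)² = 2.248 mrem/h
C: 14.6 × (0.865/6.09)² = 0.2945 mrem/h
Total = 3.558 + 2.248 + 0.2945 = 6.101 mrem/h.

6.10 mrem/h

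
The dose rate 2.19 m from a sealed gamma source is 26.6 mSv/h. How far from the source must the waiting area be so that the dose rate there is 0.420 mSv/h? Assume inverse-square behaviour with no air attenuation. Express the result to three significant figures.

17.4 m

Intensity scales as (d₁/d₂)², so d₂ = d₁·√(I₁/I₂).
I₁/I₂ = 26.6/0.420 = 63.33, so d₂ = 2.19 × √63.33 = 17.43 m.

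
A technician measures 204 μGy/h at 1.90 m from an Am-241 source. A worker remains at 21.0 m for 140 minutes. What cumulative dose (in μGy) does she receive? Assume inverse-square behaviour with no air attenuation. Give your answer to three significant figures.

3.90 μGy

Using I₁d₁² = I₂d₂², rate at 21.0 m:
(1.90/21.0)² = 0.008186, so 204 × 0.008186 = 1.670 μGy/h.
Dose = rate × time = 1.670 μGy/h × 2.333 h = 3.896 μGy.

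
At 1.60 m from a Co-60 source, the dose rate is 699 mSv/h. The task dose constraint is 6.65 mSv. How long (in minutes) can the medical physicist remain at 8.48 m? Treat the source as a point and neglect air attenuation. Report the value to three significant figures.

16.0 min

Applying the 1/r² law, rate at 8.48 m:
(1.60/8.48)² = 0.03560, so 699 × 0.03560 = 24.88 mSv/h.
Stay time = 6.65 mSv ÷ 24.88 mSv/h = 0.2673 h = 16.04 min.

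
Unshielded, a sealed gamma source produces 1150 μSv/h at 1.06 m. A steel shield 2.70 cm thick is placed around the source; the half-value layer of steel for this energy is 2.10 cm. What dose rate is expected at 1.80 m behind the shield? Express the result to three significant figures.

Distance alone: 1150 × (1.06/1.80)² = 1150 × 0.3468 = 398.8 μSv/h.
Shield: 2.70/2.10 = 1.286 half-value layers → attenuation 2^(−1.286) = 0.4101.
Combined: 398.8 × 0.4101 = 163.5 μSv/h.

164 μSv/h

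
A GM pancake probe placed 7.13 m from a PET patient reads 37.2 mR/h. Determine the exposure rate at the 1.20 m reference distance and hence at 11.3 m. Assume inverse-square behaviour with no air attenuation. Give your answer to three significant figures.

Applying the 1/r² law,
At 1.20 m: (7.13/1.20)² = 35.30, so 37.2 × 35.30 = 1313 mR/h
At 11.3 m: 1313 × (1.20/11.3)² = 1313 × 0.01128 = 14.81 mR/h.

1310 mR/h; 14.8 mR/h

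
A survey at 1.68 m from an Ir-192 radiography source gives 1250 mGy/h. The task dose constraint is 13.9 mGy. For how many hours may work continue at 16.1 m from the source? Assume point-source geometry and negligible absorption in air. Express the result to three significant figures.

By the inverse-square law, rate at 16.1 m:
(1.68/16.1)² = 0.01089, so 1250 × 0.01089 = 13.61 mGy/h.
Stay time = 13.9 mGy ÷ 13.61 mGy/h = 1.021 h.

1.02 h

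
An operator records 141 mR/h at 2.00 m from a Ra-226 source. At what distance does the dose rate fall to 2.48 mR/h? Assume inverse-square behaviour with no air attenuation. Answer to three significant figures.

By the inverse-square law, d₂ = d₁·√(I₁/I₂).
I₁/I₂ = 141/2.48 = 56.85, so d₂ = 2.00 × √56.85 = 15.08 m.

15.1 m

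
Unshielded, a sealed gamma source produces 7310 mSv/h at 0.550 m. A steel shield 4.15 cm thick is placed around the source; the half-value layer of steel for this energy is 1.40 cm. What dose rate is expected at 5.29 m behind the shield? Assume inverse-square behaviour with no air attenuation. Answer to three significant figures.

10.1 mSv/h

Distance alone: 7310 × (0.550/5.29)² = 7310 × 0.01081 = 79.02 mSv/h.
Shield: 4.15/1.40 = 2.964 half-value layers → attenuation 2^(−2.964) = 0.1282.
Combined: 79.02 × 0.1282 = 10.13 mSv/h.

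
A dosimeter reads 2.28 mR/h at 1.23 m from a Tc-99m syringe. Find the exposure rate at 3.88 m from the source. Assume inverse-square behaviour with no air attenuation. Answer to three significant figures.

By the inverse-square law, the rate at 3.88 m is
(1.23/3.88)² = 0.1005, so 2.28 × 0.1005 = 0.2291 mR/h.

0.229 mR/h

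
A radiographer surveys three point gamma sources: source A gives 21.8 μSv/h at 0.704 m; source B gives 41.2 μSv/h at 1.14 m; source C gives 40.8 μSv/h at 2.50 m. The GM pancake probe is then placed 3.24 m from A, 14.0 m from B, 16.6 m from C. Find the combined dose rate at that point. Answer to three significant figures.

Each source contributes Iᵢ·(dᵢ/rᵢ)²; contributions add.
A: 21.8 × (0.704/3.24)² = 1.029 μSv/h
B: 41.2 × (1.14/14.0)² = 0.2732 μSv/h
C: 40.8 × (2.50/16.6)² = 0.9254 μSv/h
Total = 1.029 + 0.2732 + 0.9254 = 2.228 μSv/h.

2.23 μSv/h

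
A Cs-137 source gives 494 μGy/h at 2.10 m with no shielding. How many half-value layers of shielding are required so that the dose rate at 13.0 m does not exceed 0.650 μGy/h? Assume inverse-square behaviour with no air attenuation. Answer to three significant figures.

4.31 half-value layers

At 13.0 m, distance alone gives 494 × (2.10/13.0)² = 494 × 0.02609 = 12.89 μGy/h.
Further attenuation needed: 12.89/0.650 = 19.83.
n = log₂(19.83) = 4.310 half-value layers.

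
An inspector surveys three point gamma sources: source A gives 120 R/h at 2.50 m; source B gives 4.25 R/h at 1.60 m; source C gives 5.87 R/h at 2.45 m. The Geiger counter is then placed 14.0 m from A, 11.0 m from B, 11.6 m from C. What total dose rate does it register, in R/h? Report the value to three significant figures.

By superposition, sum each source's inverse-square contribution:
A: 120 × (2.50/14.0)² = 3.827 R/h
B: 4.25 × (1.60/11.0)² = 0.08992 R/h
C: 5.87 × (2.45/11.6)² = 0.2619 R/h
Total = 3.827 + 0.08992 + 0.2619 = 4.179 R/h.

4.18 R/h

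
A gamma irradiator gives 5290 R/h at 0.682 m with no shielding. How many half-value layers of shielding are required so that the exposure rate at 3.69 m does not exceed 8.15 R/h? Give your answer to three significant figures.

4.47 half-value layers

At 3.69 m, distance alone gives (0.682/3.69)² = 0.03416, so 5290 × 0.03416 = 180.7 R/h.
Further attenuation needed: 180.7/8.15 = 22.17.
n = log₂(22.17) = 4.471 half-value layers.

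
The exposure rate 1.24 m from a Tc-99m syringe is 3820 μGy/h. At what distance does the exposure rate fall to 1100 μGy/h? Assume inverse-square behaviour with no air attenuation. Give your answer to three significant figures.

2.31 m

Applying the 1/r² law, d₂ = d₁·√(I₁/I₂).
I₁/I₂ = 3820/1100 = 3.473, so d₂ = 1.24 × √3.473 = 2.311 m.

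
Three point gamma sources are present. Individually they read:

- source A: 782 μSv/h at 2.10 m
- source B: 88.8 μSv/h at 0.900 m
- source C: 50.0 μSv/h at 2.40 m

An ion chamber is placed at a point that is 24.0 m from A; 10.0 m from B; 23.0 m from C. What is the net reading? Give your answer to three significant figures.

7.25 μSv/h

By superposition, sum each source's inverse-square contribution:
A: 782 × (2.10/24.0)² = 5.987 μSv/h
B: 88.8 × (0.900/10.0)² = 0.7193 μSv/h
C: 50.0 × (2.40/23.0)² = 0.5444 μSv/h
Total = 5.987 + 0.7193 + 0.5444 = 7.251 μSv/h.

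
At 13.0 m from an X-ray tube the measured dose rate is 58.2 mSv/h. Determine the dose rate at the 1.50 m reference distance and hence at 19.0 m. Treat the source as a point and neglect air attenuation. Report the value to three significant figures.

4370 mSv/h; 27.2 mSv/h

Using I₁d₁² = I₂d₂²,
At 1.50 m: 58.2 × (13.0/1.50)² = 58.2 × 75.11 = 4371 mSv/h
At 19.0 m: 4371 × (1.50/19.0)² = 4371 × 0.006233 = 27.24 mSv/h.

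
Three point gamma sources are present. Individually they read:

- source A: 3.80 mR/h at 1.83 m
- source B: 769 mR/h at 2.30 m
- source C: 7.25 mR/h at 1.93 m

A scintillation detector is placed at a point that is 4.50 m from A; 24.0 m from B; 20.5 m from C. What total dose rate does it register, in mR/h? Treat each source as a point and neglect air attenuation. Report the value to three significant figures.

7.76 mR/h

By superposition, sum each source's inverse-square contribution:
A: 3.80 × (1.83/4.50)² = 0.6284 mR/h
B: 769 × (2.30/24.0)² = 7.063 mR/h
C: 7.25 × (1.93/20.5)² = 0.06426 mR/h
Total = 0.6284 + 7.063 + 0.06426 = 7.756 mR/h.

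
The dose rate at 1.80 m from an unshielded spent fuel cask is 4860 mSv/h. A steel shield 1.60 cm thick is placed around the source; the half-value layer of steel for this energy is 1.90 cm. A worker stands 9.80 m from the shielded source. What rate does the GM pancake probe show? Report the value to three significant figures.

91.5 mSv/h

Distance alone: 4860 × (1.80/9.80)² = 4860 × 0.03374 = 164.0 mSv/h.
Shield: 1.60/1.90 = 0.8421 half-value layers → attenuation 2^(−0.8421) = 0.5578.
Combined: 164.0 × 0.5578 = 91.48 mSv/h.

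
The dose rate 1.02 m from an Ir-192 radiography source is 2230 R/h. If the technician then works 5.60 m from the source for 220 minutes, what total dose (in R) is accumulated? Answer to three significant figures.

271 R

Using I₁d₁² = I₂d₂², rate at 5.60 m:
2230 × (1.02/5.60)² = 2230 × 0.03318 = 73.99 R/h.
Dose = rate × time = 73.99 R/h × 3.667 h = 271.3 R.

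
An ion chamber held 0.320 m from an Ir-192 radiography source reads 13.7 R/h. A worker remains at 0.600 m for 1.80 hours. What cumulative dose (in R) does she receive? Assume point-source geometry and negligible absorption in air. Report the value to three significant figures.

Applying the 1/r² law, rate at 0.600 m:
(0.320/0.600)² = 0.2844, so 13.7 × 0.2844 = 3.896 R/h.
Dose = rate × time = 3.896 R/h × 1.800 h = 7.013 R.

7.01 R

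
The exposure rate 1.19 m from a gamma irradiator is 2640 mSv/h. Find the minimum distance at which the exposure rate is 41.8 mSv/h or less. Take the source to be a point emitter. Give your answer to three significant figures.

9.46 m

Applying the 1/r² law, d₂ = d₁·√(I₁/I₂).
I₁/I₂ = 2640/41.8 = 63.16, so d₂ = 1.19 × √63.16 = 9.457 m.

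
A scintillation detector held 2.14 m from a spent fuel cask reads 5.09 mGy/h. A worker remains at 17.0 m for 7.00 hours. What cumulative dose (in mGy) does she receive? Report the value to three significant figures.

0.565 mGy

By the inverse-square law, rate at 17.0 m:
(2.14/17.0)² = 0.01585, so 5.09 × 0.01585 = 0.08068 mGy/h.
Dose = rate × time = 0.08068 mGy/h × 7.000 h = 0.5648 mGy.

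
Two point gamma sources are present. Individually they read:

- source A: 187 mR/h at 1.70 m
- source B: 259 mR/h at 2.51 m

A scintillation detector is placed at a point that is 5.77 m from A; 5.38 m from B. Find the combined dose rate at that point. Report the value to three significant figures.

Each source contributes Iᵢ·(dᵢ/rᵢ)²; contributions add.
A: 187 × (1.70/5.77)² = 16.23 mR/h
B: 259 × (2.51/5.38)² = 56.37 mR/h
Total = 16.23 + 56.37 = 72.60 mR/h.

72.6 mR/h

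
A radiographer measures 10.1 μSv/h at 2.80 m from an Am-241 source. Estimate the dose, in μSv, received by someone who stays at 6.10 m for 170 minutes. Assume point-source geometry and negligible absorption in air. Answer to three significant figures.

Since intensity falls as 1/r², rate at 6.10 m:
(2.80/6.10)² = 0.2107, so 10.1 × 0.2107 = 2.128 μSv/h.
Dose = rate × time = 2.128 μSv/h × 2.833 h = 6.029 μSv.

6.03 μSv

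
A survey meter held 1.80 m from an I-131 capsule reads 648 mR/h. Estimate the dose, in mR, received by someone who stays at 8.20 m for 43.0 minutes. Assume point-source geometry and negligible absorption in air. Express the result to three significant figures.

22.4 mR

Using I₁d₁² = I₂d₂², rate at 8.20 m:
648 × (1.80/8.20)² = 648 × 0.04819 = 31.23 mR/h.
Dose = rate × time = 31.23 mR/h × 0.7167 h = 22.38 mR.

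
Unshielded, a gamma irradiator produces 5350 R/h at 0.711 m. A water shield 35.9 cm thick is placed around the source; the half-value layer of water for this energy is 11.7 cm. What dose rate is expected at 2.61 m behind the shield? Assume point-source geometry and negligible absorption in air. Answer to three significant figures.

47.3 R/h

Distance alone: 5350 × (0.711/2.61)² = 5350 × 0.07421 = 397.0 R/h.
Shield: 35.9/11.7 = 3.068 half-value layers → attenuation 2^(−3.068) = 0.1192.
Combined: 397.0 × 0.1192 = 47.32 R/h.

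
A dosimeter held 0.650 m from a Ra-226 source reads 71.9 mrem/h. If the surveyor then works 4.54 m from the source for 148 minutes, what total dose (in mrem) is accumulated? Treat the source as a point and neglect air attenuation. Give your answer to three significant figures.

3.64 mrem

By the inverse-square law, rate at 4.54 m:
71.9 × (0.650/4.54)² = 71.9 × 0.02050 = 1.474 mrem/h.
Dose = rate × time = 1.474 mrem/h × 2.467 h = 3.636 mrem.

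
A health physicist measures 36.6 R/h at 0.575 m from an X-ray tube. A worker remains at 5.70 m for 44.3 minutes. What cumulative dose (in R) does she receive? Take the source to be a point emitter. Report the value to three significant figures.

By the inverse-square law, rate at 5.70 m:
(0.575/5.70)² = 0.01018, so 36.6 × 0.01018 = 0.3726 R/h.
Dose = rate × time = 0.3726 R/h × 0.7383 h = 0.2751 R.

0.275 R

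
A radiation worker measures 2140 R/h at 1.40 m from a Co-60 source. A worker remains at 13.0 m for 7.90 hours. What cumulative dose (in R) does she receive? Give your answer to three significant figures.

196 R

Intensity scales as (d₁/d₂)², so rate at 13.0 m:
(1.40/13.0)² = 0.01160, so 2140 × 0.01160 = 24.82 R/h.
Dose = rate × time = 24.82 R/h × 7.900 h = 196.1 R.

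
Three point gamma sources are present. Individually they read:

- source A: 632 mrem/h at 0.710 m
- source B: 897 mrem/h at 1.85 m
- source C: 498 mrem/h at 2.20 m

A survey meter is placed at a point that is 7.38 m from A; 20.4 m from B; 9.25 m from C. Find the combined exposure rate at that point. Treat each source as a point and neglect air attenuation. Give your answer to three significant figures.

41.4 mrem/h

By superposition, sum each source's inverse-square contribution:
A: 632 × (0.710/7.38)² = 5.850 mrem/h
B: 897 × (1.85/20.4)² = 7.377 mrem/h
C: 498 × (2.20/9.25)² = 28.17 mrem/h
Total = 5.850 + 7.377 + 28.17 = 41.40 mrem/h.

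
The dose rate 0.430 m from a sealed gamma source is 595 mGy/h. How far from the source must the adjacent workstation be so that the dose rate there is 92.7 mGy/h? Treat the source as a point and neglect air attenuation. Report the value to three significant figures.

1.09 m

Since intensity falls as 1/r², d₂ = d₁·√(I₁/I₂).
I₁/I₂ = 595/92.7 = 6.419, so d₂ = 0.430 × √6.419 = 1.089 m.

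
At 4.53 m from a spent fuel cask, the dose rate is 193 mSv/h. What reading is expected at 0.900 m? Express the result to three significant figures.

Applying the 1/r² law, the rate at 0.900 m is
(4.53/0.900)² = 25.33, so 193 × 25.33 = 4889 mSv/h.

4890 mSv/h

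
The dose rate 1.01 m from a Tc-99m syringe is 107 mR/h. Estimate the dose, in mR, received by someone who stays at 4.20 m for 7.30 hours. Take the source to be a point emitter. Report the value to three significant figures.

Using I₁d₁² = I₂d₂², rate at 4.20 m:
(1.01/4.20)² = 0.05783, so 107 × 0.05783 = 6.188 mR/h.
Dose = rate × time = 6.188 mR/h × 7.300 h = 45.17 mR.

45.2 mR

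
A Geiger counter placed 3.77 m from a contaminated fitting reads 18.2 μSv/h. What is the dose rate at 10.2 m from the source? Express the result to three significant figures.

2.49 μSv/h

Intensity scales as (d₁/d₂)², so scaling from 3.77 m to 10.2 m:
18.2 × (3.77/10.2)² = 18.2 × 0.1366 = 2.486 μSv/h.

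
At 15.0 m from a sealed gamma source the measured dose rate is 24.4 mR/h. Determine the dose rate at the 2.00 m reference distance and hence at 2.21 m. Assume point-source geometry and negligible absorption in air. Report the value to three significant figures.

Using I₁d₁² = I₂d₂²,
At 2.00 m: (15.0/2.00)² = 56.25, so 24.4 × 56.25 = 1372 mR/h
At 2.21 m: (2.00/2.21)² = 0.8190, so 1372 × 0.8190 = 1124 mR/h.

1370 mR/h; 1120 mR/h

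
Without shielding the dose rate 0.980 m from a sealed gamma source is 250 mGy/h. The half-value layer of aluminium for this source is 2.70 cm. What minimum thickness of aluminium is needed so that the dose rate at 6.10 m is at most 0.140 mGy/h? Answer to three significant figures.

At 6.10 m, distance alone gives 250 × (0.980/6.10)² = 250 × 0.02581 = 6.452 mGy/h.
Further attenuation needed: 6.452/0.140 = 46.09.
n = log₂(46.09) = 5.526 half-value layers.
Thickness = 5.526 × 2.70 cm = 14.92 cm.

14.9 cm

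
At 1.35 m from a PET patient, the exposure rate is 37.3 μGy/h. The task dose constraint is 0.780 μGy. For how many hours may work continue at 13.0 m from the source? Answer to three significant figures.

1.94 h

Applying the 1/r² law, rate at 13.0 m:
(1.35/13.0)² = 0.01078, so 37.3 × 0.01078 = 0.4021 μGy/h.
Stay time = 0.780 μGy ÷ 0.4021 μGy/h = 1.940 h.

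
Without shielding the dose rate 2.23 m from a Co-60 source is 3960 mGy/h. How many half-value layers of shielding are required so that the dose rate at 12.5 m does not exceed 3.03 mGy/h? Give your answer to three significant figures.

At 12.5 m, distance alone gives (2.23/12.5)² = 0.03183, so 3960 × 0.03183 = 126.0 mGy/h.
Further attenuation needed: 126.0/3.03 = 41.58.
n = log₂(41.58) = 5.378 half-value layers.

5.38 half-value layers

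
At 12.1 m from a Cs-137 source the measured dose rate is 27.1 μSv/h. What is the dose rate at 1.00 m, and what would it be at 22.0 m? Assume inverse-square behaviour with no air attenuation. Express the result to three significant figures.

Intensity scales as (d₁/d₂)², so
At 1.00 m: 27.1 × (12.1/1.00)² = 27.1 × 146.4 = 3967 μSv/h
At 22.0 m: 3967 × (1.00/22.0)² = 3967 × 0.002066 = 8.196 μSv/h.

3970 μSv/h; 8.20 μSv/h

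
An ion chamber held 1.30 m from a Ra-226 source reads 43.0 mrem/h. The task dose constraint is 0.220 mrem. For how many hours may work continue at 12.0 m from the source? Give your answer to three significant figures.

Using I₁d₁² = I₂d₂², rate at 12.0 m:
43.0 × (1.30/12.0)² = 43.0 × 0.01174 = 0.5048 mrem/h.
Stay time = 0.220 mrem ÷ 0.5048 mrem/h = 0.4358 h.

0.436 h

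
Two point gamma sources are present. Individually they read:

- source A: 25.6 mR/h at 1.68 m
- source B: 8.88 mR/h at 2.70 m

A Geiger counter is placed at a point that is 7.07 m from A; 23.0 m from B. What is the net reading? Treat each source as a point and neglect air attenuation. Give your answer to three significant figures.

Each source contributes Iᵢ·(dᵢ/rᵢ)²; contributions add.
A: 25.6 × (1.68/7.07)² = 1.446 mR/h
B: 8.88 × (2.70/23.0)² = 0.1224 mR/h
Total = 1.446 + 0.1224 = 1.568 mR/h.

1.57 mR/h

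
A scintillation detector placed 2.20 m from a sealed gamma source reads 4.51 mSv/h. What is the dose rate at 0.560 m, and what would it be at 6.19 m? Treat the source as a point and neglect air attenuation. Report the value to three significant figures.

By the inverse-square law,
At 0.560 m: 4.51 × (2.20/0.560)² = 4.51 × 15.43 = 69.59 mSv/h
At 6.19 m: (0.560/6.19)² = 0.008185, so 69.59 × 0.008185 = 0.5696 mSv/h.

69.6 mSv/h; 0.570 mSv/h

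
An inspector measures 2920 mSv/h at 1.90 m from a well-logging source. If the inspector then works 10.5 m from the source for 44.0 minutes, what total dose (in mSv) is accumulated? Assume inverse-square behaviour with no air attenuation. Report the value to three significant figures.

Intensity scales as (d₁/d₂)², so rate at 10.5 m:
2920 × (1.90/10.5)² = 2920 × 0.03274 = 95.60 mSv/h.
Dose = rate × time = 95.60 mSv/h × 0.7333 h = 70.10 mSv.

70.1 mSv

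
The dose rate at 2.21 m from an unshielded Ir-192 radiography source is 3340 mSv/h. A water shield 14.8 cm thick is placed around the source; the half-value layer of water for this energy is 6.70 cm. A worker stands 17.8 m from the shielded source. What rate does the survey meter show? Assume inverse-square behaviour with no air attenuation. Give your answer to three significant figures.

Distance alone: 3340 × (2.21/17.8)² = 3340 × 0.01542 = 51.50 mSv/h.
Shield: 14.8/6.70 = 2.209 half-value layers → attenuation 2^(−2.209) = 0.2163.
Combined: 51.50 × 0.2163 = 11.14 mSv/h.

11.1 mSv/h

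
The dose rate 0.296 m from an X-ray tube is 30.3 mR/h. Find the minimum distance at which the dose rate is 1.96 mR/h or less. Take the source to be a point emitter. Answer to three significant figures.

1.16 m

Since intensity falls as 1/r², d₂ = d₁·√(I₁/I₂).
I₁/I₂ = 30.3/1.96 = 15.46, so d₂ = 0.296 × √15.46 = 1.164 m.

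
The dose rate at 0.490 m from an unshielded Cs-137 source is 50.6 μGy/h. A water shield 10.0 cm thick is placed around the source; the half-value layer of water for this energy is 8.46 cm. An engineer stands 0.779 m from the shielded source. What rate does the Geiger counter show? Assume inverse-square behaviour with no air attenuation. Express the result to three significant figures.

8.82 μGy/h

Distance alone: 50.6 × (0.490/0.779)² = 50.6 × 0.3957 = 20.02 μGy/h.
Shield: 10.0/8.46 = 1.182 half-value layers → attenuation 2^(−1.182) = 0.4407.
Combined: 20.02 × 0.4407 = 8.823 μGy/h.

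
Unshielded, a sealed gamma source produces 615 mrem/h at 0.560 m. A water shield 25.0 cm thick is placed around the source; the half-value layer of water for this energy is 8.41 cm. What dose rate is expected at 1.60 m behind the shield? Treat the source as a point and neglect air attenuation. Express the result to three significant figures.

Distance alone: 615 × (0.560/1.60)² = 615 × 0.1225 = 75.34 mrem/h.
Shield: 25.0/8.41 = 2.973 half-value layers → attenuation 2^(−2.973) = 0.1274.
Combined: 75.34 × 0.1274 = 9.598 mrem/h.

9.60 mrem/h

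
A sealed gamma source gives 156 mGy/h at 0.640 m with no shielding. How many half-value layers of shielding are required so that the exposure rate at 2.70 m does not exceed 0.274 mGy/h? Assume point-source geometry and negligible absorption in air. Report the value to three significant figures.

5.00 half-value layers

At 2.70 m, distance alone gives (0.640/2.70)² = 0.05619, so 156 × 0.05619 = 8.766 mGy/h.
Further attenuation needed: 8.766/0.274 = 31.99.
n = log₂(31.99) = 5.000 half-value layers.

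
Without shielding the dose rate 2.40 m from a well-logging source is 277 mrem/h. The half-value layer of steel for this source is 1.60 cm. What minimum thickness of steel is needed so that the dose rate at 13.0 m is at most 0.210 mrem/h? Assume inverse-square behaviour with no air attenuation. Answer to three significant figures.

At 13.0 m, distance alone gives (2.40/13.0)² = 0.03408, so 277 × 0.03408 = 9.440 mrem/h.
Further attenuation needed: 9.440/0.210 = 44.95.
n = log₂(44.95) = 5.490 half-value layers.
Thickness = 5.490 × 1.60 cm = 8.784 cm.

8.78 cm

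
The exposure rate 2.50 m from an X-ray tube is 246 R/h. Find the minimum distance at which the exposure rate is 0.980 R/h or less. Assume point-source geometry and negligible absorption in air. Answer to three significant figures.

By the inverse-square law, d₂ = d₁·√(I₁/I₂).
I₁/I₂ = 246/0.980 = 251.0, so d₂ = 2.50 × √251.0 = 39.61 m.

39.6 m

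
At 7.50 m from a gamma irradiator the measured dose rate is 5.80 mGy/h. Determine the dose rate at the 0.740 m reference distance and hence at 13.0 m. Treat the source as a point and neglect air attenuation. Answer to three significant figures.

Intensity scales as (d₁/d₂)², so
At 0.740 m: (7.50/0.740)² = 102.7, so 5.80 × 102.7 = 595.7 mGy/h
At 13.0 m: 595.7 × (0.740/13.0)² = 595.7 × 0.003240 = 1.930 mGy/h.

596 mGy/h; 1.93 mGy/h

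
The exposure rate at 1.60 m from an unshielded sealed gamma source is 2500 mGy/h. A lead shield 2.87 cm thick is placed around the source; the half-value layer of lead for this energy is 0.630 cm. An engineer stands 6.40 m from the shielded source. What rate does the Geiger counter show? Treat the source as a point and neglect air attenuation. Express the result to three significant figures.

6.64 mGy/h

Distance alone: (1.60/6.40)² = 0.06250, so 2500 × 0.06250 = 156.2 mGy/h.
Shield: 2.87/0.630 = 4.556 half-value layers → attenuation 2^(−4.556) = 0.04251.
Combined: 156.2 × 0.04251 = 6.640 mGy/h.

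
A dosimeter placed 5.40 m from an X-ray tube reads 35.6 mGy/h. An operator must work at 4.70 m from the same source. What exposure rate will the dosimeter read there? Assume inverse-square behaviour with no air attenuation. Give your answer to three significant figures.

47.0 mGy/h

Using I₁d₁² = I₂d₂², scaling from 5.40 m to 4.70 m:
35.6 × (5.40/4.70)² = 35.6 × 1.320 = 46.99 mGy/h.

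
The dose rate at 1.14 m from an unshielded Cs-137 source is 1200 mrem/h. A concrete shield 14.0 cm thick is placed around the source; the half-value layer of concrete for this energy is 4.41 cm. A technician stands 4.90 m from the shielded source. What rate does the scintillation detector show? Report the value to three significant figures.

Distance alone: (1.14/4.90)² = 0.05413, so 1200 × 0.05413 = 64.96 mrem/h.
Shield: 14.0/4.41 = 3.175 half-value layers → attenuation 2^(−3.175) = 0.1107.
Combined: 64.96 × 0.1107 = 7.191 mrem/h.

7.19 mrem/h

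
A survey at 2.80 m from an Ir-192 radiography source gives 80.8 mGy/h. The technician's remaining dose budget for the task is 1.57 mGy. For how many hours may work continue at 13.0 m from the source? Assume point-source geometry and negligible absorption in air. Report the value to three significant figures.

Since intensity falls as 1/r², rate at 13.0 m:
(2.80/13.0)² = 0.04639, so 80.8 × 0.04639 = 3.748 mGy/h.
Stay time = 1.57 mGy ÷ 3.748 mGy/h = 0.4189 h.

0.419 h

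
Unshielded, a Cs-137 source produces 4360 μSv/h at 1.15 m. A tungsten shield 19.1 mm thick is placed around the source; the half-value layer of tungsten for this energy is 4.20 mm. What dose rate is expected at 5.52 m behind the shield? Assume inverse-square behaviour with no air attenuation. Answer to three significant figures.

Distance alone: 4360 × (1.15/5.52)² = 4360 × 0.04340 = 189.2 μSv/h.
Shield: 19.1/4.20 = 4.548 half-value layers → attenuation 2^(−4.548) = 0.04275.
Combined: 189.2 × 0.04275 = 8.088 μSv/h.

8.09 μSv/h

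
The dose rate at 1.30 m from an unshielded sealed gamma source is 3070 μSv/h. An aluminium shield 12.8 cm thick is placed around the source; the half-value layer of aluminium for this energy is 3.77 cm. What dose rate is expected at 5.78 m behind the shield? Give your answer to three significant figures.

14.8 μSv/h

Distance alone: (1.30/5.78)² = 0.05059, so 3070 × 0.05059 = 155.3 μSv/h.
Shield: 12.8/3.77 = 3.395 half-value layers → attenuation 2^(−3.395) = 0.09506.
Combined: 155.3 × 0.09506 = 14.76 μSv/h.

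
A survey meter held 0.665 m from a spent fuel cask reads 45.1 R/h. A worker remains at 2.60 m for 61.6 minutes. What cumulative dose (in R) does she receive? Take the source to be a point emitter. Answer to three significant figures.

3.03 R

Intensity scales as (d₁/d₂)², so rate at 2.60 m:
(0.665/2.60)² = 0.06542, so 45.1 × 0.06542 = 2.950 R/h.
Dose = rate × time = 2.950 R/h × 1.027 h = 3.030 R.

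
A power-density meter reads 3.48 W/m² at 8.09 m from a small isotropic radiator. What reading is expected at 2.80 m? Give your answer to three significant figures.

29.1 W/m²

Intensity scales as (d₁/d₂)², so the rate at 2.80 m is
3.48 × (8.09/2.80)² = 3.48 × 8.348 = 29.05 W/m².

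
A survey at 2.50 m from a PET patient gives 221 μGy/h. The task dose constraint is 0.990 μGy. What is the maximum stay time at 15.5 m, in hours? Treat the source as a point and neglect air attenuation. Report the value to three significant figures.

Since intensity falls as 1/r², rate at 15.5 m:
(2.50/15.5)² = 0.02601, so 221 × 0.02601 = 5.748 μGy/h.
Stay time = 0.990 μGy ÷ 5.748 μGy/h = 0.1722 h.

0.172 h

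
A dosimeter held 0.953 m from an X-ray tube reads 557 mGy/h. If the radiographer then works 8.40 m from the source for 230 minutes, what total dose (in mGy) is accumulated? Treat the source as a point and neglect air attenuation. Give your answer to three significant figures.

Applying the 1/r² law, rate at 8.40 m:
(0.953/8.40)² = 0.01287, so 557 × 0.01287 = 7.169 mGy/h.
Dose = rate × time = 7.169 mGy/h × 3.833 h = 27.48 mGy.

27.5 mGy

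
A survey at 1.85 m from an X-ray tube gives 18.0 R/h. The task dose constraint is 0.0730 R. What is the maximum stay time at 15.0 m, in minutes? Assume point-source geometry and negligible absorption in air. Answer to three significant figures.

Intensity scales as (d₁/d₂)², so rate at 15.0 m:
18.0 × (1.85/15.0)² = 18.0 × 0.01521 = 0.2738 R/h.
Stay time = 0.0730 R ÷ 0.2738 R/h = 0.2666 h = 16.00 min.

16.0 min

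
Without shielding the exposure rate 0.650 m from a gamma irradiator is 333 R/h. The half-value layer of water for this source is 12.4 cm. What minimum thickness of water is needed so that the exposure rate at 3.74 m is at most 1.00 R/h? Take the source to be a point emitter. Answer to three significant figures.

41.3 cm

At 3.74 m, distance alone gives 333 × (0.650/3.74)² = 333 × 0.03021 = 10.06 R/h.
Further attenuation needed: 10.06/1.00 = 10.06.
n = log₂(10.06) = 3.331 half-value layers.
Thickness = 3.331 × 12.4 cm = 41.30 cm.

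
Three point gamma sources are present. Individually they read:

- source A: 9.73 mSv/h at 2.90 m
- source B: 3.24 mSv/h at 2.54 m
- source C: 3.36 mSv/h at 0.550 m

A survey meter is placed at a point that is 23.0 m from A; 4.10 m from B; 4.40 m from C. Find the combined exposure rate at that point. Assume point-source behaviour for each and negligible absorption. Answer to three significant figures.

1.45 mSv/h

Each source contributes Iᵢ·(dᵢ/rᵢ)²; contributions add.
A: 9.73 × (2.90/23.0)² = 0.1547 mSv/h
B: 3.24 × (2.54/4.10)² = 1.243 mSv/h
C: 3.36 × (0.550/4.40)² = 0.05250 mSv/h
Total = 0.1547 + 1.243 + 0.05250 = 1.450 mSv/h.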